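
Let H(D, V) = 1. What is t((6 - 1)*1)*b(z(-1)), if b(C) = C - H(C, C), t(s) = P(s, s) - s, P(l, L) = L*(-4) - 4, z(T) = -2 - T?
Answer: 58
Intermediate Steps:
P(l, L) = -4 - 4*L (P(l, L) = -4*L - 4 = -4 - 4*L)
t(s) = -4 - 5*s (t(s) = (-4 - 4*s) - s = -4 - 5*s)
b(C) = -1 + C (b(C) = C - 1*1 = C - 1 = -1 + C)
t((6 - 1)*1)*b(z(-1)) = (-4 - 5*(6 - 1))*(-1 + (-2 - 1*(-1))) = (-4 - 25)*(-1 + (-2 + 1)) = (-4 - 5*5)*(-1 - 1) = (-4 - 25)*(-2) = -29*(-2) = 58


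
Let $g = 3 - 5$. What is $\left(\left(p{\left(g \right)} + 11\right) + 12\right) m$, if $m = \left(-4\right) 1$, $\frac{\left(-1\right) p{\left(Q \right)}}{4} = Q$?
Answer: $-124$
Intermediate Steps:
$g = -2$ ($g = 3 - 5 = -2$)
$p{\left(Q \right)} = - 4 Q$
$m = -4$
$\left(\left(p{\left(g \right)} + 11\right) + 12\right) m = \left(\left(\left(-4\right) \left(-2\right) + 11\right) + 12\right) \left(-4\right) = \left(\left(8 + 11\right) + 12\right) \left(-4\right) = \left(19 + 12\right) \left(-4\right) = 31 \left(-4\right) = -124$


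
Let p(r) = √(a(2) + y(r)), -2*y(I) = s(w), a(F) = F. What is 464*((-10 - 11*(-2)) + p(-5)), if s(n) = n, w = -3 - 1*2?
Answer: 5568 + 696*√2 ≈ 6552.3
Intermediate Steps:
w = -5 (w = -3 - 2 = -5)
y(I) = 5/2 (y(I) = -½*(-5) = 5/2)
p(r) = 3*√2/2 (p(r) = √(2 + 5/2) = √(9/2) = 3*√2/2)
464*((-10 - 11*(-2)) + p(-5)) = 464*((-10 - 11*(-2)) + 3*√2/2) = 464*((-10 + 22) + 3*√2/2) = 464*(12 + 3*√2/2) = 5568 + 696*√2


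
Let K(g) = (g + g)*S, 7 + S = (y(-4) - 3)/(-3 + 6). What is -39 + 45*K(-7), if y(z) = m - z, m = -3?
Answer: 4791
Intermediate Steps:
y(z) = -3 - z
S = -23/3 (S = -7 + ((-3 - 1*(-4)) - 3)/(-3 + 6) = -7 + ((-3 + 4) - 3)/3 = -7 + (1 - 3)*(⅓) = -7 - 2*⅓ = -7 - ⅔ = -23/3 ≈ -7.6667)
K(g) = -46*g/3 (K(g) = (g + g)*(-23/3) = (2*g)*(-23/3) = -46*g/3)
-39 + 45*K(-7) = -39 + 45*(-46/3*(-7)) = -39 + 45*(322/3) = -39 + 4830 = 4791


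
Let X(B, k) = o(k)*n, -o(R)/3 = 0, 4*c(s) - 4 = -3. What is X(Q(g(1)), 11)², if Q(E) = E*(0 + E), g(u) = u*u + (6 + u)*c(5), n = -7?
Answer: 0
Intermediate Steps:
c(s) = ¼ (c(s) = 1 + (¼)*(-3) = 1 - ¾ = ¼)
o(R) = 0 (o(R) = -3*0 = 0)
g(u) = 3/2 + u² + u/4 (g(u) = u*u + (6 + u)*(¼) = u² + (3/2 + u/4) = 3/2 + u² + u/4)
Q(E) = E² (Q(E) = E*E = E²)
X(B, k) = 0 (X(B, k) = 0*(-7) = 0)
X(Q(g(1)), 11)² = 0² = 0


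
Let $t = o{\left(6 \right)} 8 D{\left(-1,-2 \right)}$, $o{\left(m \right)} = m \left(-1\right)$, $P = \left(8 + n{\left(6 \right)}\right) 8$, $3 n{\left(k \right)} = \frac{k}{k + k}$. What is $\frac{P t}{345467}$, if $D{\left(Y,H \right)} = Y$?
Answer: $\frac{3136}{345467} \approx 0.0090776$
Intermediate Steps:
$n{\left(k \right)} = \frac{1}{6}$ ($n{\left(k \right)} = \frac{k \frac{1}{k + k}}{3} = \frac{k \frac{1}{2 k}}{3} = \frac{1}{3} \cdot \frac{1}{2} = \frac{1}{6}$)
$P = \frac{196}{3}$ ($P = \left(8 + \frac{1}{6}\right) 8 = \frac{49}{6} \cdot 8 = \frac{196}{3} \approx 65.333$)
$o{\left(m \right)} = - m$
$t = 48$ ($t = \left(-1\right) 6 \cdot 8 \left(-1\right) = \left(-6\right) 8 \left(-1\right) = \left(-48\right) \left(-1\right) = 48$)
$\frac{P t}{345467} = \frac{\frac{196}{3} \cdot 48}{345467} = 3136 \cdot \frac{1}{345467} = \frac{3136}{345467}$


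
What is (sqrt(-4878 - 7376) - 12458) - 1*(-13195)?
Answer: 737 + I*sqrt(12254) ≈ 737.0 + 110.7*I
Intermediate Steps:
(sqrt(-4878 - 7376) - 12458) - 1*(-13195) = (sqrt(-12254) - 12458) + 13195 = (I*sqrt(12254) - 12458) + 13195 = (-12458 + I*sqrt(12254)) + 13195 = 737 + I*sqrt(12254)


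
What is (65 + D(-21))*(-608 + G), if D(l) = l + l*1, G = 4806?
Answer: 96554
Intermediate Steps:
D(l) = 2*l (D(l) = l + l = 2*l)
(65 + D(-21))*(-608 + G) = (65 + 2*(-21))*(-608 + 4806) = (65 - 42)*4198 = 23*4198 = 96554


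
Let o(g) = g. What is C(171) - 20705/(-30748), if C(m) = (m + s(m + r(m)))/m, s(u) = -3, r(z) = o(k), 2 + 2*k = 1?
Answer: 2902073/1752636 ≈ 1.6558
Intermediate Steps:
k = -½ (k = -1 + (½)*1 = -1 + ½ = -½ ≈ -0.50000)
r(z) = -½
C(m) = (-3 + m)/m (C(m) = (m - 3)/m = (-3 + m)/m)
C(171) - 20705/(-30748) = (-3 + 171)/171 - 20705/(-30748) = (1/171)*168 - 20705*(-1)/30748 = 56/57 - 1*(-20705/30748) = 56/57 + 20705/30748 = 2902073/1752636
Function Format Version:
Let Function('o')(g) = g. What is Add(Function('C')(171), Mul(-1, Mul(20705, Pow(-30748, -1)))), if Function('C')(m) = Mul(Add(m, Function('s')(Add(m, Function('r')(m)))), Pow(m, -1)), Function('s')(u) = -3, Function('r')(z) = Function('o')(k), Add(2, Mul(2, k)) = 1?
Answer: Rational(2902073, 1752636) ≈ 1.6558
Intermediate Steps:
k = Rational(-1, 2) (k = Add(-1, Mul(Rational(1, 2), 1)) = Add(-1, Rational(1, 2)) = Rational(-1, 2) ≈ -0.50000)
Function('r')(z) = Rational(-1, 2)
Function('C')(m) = Mul(Pow(m, -1), Add(-3, m)) (Function('C')(m) = Mul(Add(m, -3), Pow(m, -1)) = Mul(Add(-3, m), Pow(m, -1)) = Mul(Pow(m, -1), Add(-3, m)))
Add(Function('C')(171), Mul(-1, Mul(20705, Pow(-30748, -1)))) = Add(Mul(Pow(171, -1), Add(-3, 171)), Mul(-1, Mul(20705, Pow(-30748, -1)))) = Add(Mul(Rational(1, 171), 168), Mul(-1, Mul(20705, Rational(-1, 30748)))) = Add(Rational(56, 57), Mul(-1, Rational(-20705, 30748))) = Add(Rational(56, 57), Rational(20705, 30748)) = Rational(2902073, 1752636)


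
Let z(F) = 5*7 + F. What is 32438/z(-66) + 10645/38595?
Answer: -8074933/7719 ≈ -1046.1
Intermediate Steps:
z(F) = 35 + F
32438/z(-66) + 10645/38595 = 32438/(35 - 66) + 10645/38595 = 32438/(-31) + 10645*(1/38595) = 32438*(-1/31) + 2129/7719 = -32438/31 + 2129/7719 = -8074933/7719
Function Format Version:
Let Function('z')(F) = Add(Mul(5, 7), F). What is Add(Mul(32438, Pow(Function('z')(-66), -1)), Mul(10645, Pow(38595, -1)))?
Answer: Rational(-8074933, 7719) ≈ -1046.1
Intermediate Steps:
Function('z')(F) = Add(35, F)
Add(Mul(32438, Pow(Function('z')(-66), -1)), Mul(10645, Pow(38595, -1))) = Add(Mul(32438, Pow(Add(35, -66), -1)), Mul(10645, Pow(38595, -1))) = Add(Mul(32438, Pow(-31, -1)), Mul(10645, Rational(1, 38595))) = Add(Mul(32438, Rational(-1, 31)), Rational(2129, 7719)) = Add(Rational(-32438, 31), Rational(2129, 7719)) = Rational(-8074933, 7719)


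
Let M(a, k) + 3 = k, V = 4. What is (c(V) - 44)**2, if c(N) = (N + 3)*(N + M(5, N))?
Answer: 81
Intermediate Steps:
M(a, k) = -3 + k
c(N) = (-3 + 2*N)*(3 + N) (c(N) = (N + 3)*(N + (-3 + N)) = (3 + N)*(-3 + 2*N) = (-3 + 2*N)*(3 + N))
(c(V) - 44)**2 = ((-9 + 2*4**2 + 3*4) - 44)**2 = ((-9 + 2*16 + 12) - 44)**2 = ((-9 + 32 + 12) - 44)**2 = (35 - 44)**2 = (-9)**2 = 81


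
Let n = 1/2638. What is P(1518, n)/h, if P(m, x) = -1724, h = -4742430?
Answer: 862/2371215 ≈ 0.00036353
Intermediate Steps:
n = 1/2638 ≈ 0.00037907
P(1518, n)/h = -1724/(-4742430) = -1724*(-1/4742430) = 862/2371215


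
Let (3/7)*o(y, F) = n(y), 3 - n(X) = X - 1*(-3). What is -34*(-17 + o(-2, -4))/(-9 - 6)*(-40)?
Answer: 10064/9 ≈ 1118.2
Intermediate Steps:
n(X) = -X (n(X) = 3 - (X - 1*(-3)) = 3 - (X + 3) = 3 - (3 + X) = 3 + (-3 - X) = -X)
o(y, F) = -7*y/3 (o(y, F) = 7*(-y)/3 = -7*y/3)
-34*(-17 + o(-2, -4))/(-9 - 6)*(-40) = -34*(-17 - 7/3*(-2))/(-9 - 6)*(-40) = -34*(-17 + 14/3)/(-15)*(-40) = -(-1258)*(-1)/(3*15)*(-40) = -34*37/45*(-40) = -1258/45*(-40) = 10064/9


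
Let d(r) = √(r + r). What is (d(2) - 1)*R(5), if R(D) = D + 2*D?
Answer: 15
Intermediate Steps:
R(D) = 3*D
d(r) = √2*√r (d(r) = √(2*r) = √2*√r)
(d(2) - 1)*R(5) = (√2*√2 - 1)*(3*5) = (2 - 1)*15 = 1*15 = 15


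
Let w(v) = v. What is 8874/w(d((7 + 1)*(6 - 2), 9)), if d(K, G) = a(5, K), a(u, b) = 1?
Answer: 8874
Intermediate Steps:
d(K, G) = 1
8874/w(d((7 + 1)*(6 - 2), 9)) = 8874/1 = 8874*1 = 8874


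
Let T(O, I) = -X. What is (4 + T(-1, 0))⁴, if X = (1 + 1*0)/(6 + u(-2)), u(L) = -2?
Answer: 50625/256 ≈ 197.75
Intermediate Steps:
X = ¼ (X = (1 + 1*0)/(6 - 2) = (1 + 0)/4 = 1*(¼) = ¼ ≈ 0.25000)
T(O, I) = -¼ (T(O, I) = -1*¼ = -¼)
(4 + T(-1, 0))⁴ = (4 - ¼)⁴ = (15/4)⁴ = 50625/256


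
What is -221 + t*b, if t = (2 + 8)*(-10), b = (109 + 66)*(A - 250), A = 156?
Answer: 1644779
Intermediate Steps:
b = -16450 (b = (109 + 66)*(156 - 250) = 175*(-94) = -16450)
t = -100 (t = 10*(-10) = -100)
-221 + t*b = -221 - 100*(-16450) = -221 + 1645000 = 1644779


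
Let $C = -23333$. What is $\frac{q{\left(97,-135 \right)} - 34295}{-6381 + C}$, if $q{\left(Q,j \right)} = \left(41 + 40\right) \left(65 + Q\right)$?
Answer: $\frac{21173}{29714} \approx 0.71256$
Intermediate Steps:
$q{\left(Q,j \right)} = 5265 + 81 Q$ ($q{\left(Q,j \right)} = 81 \left(65 + Q\right) = 5265 + 81 Q$)
$\frac{q{\left(97,-135 \right)} - 34295}{-6381 + C} = \frac{\left(5265 + 81 \cdot 97\right) - 34295}{-6381 - 23333} = \frac{\left(5265 + 7857\right) - 34295}{-29714} = \left(13122 - 34295\right) \left(- \frac{1}{29714}\right) = \left(-21173\right) \left(- \frac{1}{29714}\right) = \frac{21173}{29714}$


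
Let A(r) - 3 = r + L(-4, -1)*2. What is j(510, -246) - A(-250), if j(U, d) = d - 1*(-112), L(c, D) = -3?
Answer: 119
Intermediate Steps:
j(U, d) = 112 + d (j(U, d) = d + 112 = 112 + d)
A(r) = -3 + r (A(r) = 3 + (r - 3*2) = 3 + (r - 6) = 3 + (-6 + r) = -3 + r)
j(510, -246) - A(-250) = (112 - 246) - (-3 - 250) = -134 - 1*(-253) = -134 + 253 = 119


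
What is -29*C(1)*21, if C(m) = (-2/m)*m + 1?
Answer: 609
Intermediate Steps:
C(m) = -1 (C(m) = -2 + 1 = -1)
-29*C(1)*21 = -29*(-1)*21 = 29*21 = 609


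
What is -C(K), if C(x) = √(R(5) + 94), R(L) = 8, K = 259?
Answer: -√102 ≈ -10.100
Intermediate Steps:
C(x) = √102 (C(x) = √(8 + 94) = √102)
-C(K) = -√102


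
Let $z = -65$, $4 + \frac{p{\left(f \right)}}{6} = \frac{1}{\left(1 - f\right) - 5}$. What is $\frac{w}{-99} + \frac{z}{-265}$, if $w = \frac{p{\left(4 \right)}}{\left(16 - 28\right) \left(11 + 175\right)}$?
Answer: $\frac{116011}{473184} \approx 0.24517$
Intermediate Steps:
$p{\left(f \right)} = -24 + \frac{6}{-4 - f}$ ($p{\left(f \right)} = -24 + \frac{6}{\left(1 - f\right) - 5} = -24 + \frac{6}{-4 - f}$)
$w = \frac{11}{992}$ ($w = \frac{6 \frac{1}{4 + 4} \left(-17 - 16\right)}{\left(16 - 28\right) \left(11 + 175\right)} = \frac{6 \cdot \frac{1}{8} \left(-17 - 16\right)}{\left(-12\right) 186} = \frac{6 \cdot \frac{1}{8} \left(-33\right)}{-2232} = \left(- \frac{99}{4}\right) \left(- \frac{1}{2232}\right) = \frac{11}{992} \approx 0.011089$)
$\frac{w}{-99} + \frac{z}{-265} = \frac{11}{992 \left(-99\right)} - \frac{65}{-265} = \frac{11}{992} \left(- \frac{1}{99}\right) - - \frac{13}{53} = - \frac{1}{8928} + \frac{13}{53} = \frac{116011}{473184}$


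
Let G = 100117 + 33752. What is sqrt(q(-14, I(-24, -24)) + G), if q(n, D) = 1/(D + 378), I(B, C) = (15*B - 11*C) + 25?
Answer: 2*sqrt(3154254922)/307 ≈ 365.88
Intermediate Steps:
I(B, C) = 25 - 11*C + 15*B (I(B, C) = (-11*C + 15*B) + 25 = 25 - 11*C + 15*B)
G = 133869
q(n, D) = 1/(378 + D)
sqrt(q(-14, I(-24, -24)) + G) = sqrt(1/(378 + (25 - 11*(-24) + 15*(-24))) + 133869) = sqrt(1/(378 + (25 + 264 - 360)) + 133869) = sqrt(1/(378 - 71) + 133869) = sqrt(1/307 + 133869) = sqrt(41097784/307) = 2*sqrt(3154254922)/307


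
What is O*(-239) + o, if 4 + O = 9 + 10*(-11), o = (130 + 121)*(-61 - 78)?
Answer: -9794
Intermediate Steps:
o = -34889 (o = 251*(-139) = -34889)
O = -105 (O = -4 + (9 + 10*(-11)) = -4 + (9 - 110) = -4 - 101 = -105)
O*(-239) + o = -105*(-239) - 34889 = 25095 - 34889 = -9794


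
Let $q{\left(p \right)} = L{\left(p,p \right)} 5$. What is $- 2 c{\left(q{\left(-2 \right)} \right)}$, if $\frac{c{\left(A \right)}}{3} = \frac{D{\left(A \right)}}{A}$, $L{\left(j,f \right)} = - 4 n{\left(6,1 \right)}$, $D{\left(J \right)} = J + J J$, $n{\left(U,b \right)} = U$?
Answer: $714$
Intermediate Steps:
$D{\left(J \right)} = J + J^{2}$
$L{\left(j,f \right)} = -24$ ($L{\left(j,f \right)} = \left(-4\right) 6 = -24$)
$q{\left(p \right)} = -120$ ($q{\left(p \right)} = \left(-24\right) 5 = -120$)
$c{\left(A \right)} = 3 + 3 A$ ($c{\left(A \right)} = 3 \frac{A \left(1 + A\right)}{A} = 3 \left(1 + A\right) = 3 + 3 A$)
$- 2 c{\left(q{\left(-2 \right)} \right)} = - 2 \left(3 + 3 \left(-120\right)\right) = - 2 \left(3 - 360\right) = \left(-2\right) \left(-357\right) = 714$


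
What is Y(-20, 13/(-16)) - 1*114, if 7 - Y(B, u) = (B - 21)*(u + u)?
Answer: -1389/8 ≈ -173.63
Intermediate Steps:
Y(B, u) = 7 - 2*u*(-21 + B) (Y(B, u) = 7 - (B - 21)*(u + u) = 7 - (-21 + B)*2*u = 7 - 2*u*(-21 + B))
Y(-20, 13/(-16)) - 1*114 = (7 + 42*(13/(-16)) - 2*(-20)*13/(-16)) - 1*114 = (7 + 42*(13*(-1/16)) - 2*(-20)*13*(-1/16)) - 114 = (7 + 42*(-13/16) - 2*(-20)*(-13/16)) - 114 = (7 - 273/8 - 65/2) - 114 = -477/8 - 114 = -1389/8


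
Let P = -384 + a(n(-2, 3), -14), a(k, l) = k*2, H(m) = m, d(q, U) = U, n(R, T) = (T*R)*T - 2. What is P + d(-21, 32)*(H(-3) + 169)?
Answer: 4888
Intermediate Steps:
n(R, T) = -2 + R*T² (n(R, T) = (R*T)*T - 2 = R*T² - 2 = -2 + R*T²)
a(k, l) = 2*k
P = -424 (P = -384 + 2*(-2 - 2*3²) = -384 + 2*(-2 - 2*9) = -384 + 2*(-2 - 18) = -384 + 2*(-20) = -384 - 40 = -424)
P + d(-21, 32)*(H(-3) + 169) = -424 + 32*(-3 + 169) = -424 + 32*166 = -424 + 5312 = 4888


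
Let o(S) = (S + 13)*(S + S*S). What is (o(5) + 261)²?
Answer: 641601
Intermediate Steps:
o(S) = (13 + S)*(S + S²)
(o(5) + 261)² = (5*(13 + 5² + 14*5) + 261)² = (5*(13 + 25 + 70) + 261)² = (5*108 + 261)² = (540 + 261)² = 801² = 641601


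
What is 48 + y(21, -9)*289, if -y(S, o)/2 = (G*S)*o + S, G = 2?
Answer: 206394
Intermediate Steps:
y(S, o) = -2*S - 4*S*o (y(S, o) = -2*((2*S)*o + S) = -2*(2*S*o + S) = -2*(S + 2*S*o) = -2*S - 4*S*o)
48 + y(21, -9)*289 = 48 - 2*21*(1 + 2*(-9))*289 = 48 - 2*21*(1 - 18)*289 = 48 - 2*21*(-17)*289 = 48 + 714*289 = 48 + 206346 = 206394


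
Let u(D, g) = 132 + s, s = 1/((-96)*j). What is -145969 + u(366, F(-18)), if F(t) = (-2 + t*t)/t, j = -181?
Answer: -2534063711/17376 ≈ -1.4584e+5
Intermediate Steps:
s = 1/17376 (s = 1/(-96*(-181)) = -1/96*(-1/181) = 1/17376 ≈ 5.7551e-5)
F(t) = (-2 + t²)/t
u(D, g) = 2293633/17376 (u(D, g) = 132 + 1/17376 = 2293633/17376)
-145969 + u(366, F(-18)) = -145969 + 2293633/17376 = -2534063711/17376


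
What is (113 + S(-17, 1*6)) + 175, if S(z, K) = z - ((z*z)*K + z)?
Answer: -1446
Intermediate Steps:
S(z, K) = -K*z² (S(z, K) = z - (z²*K + z) = z - (K*z² + z) = z - (z + K*z²) = z + (-z - K*z²) = -K*z²)
(113 + S(-17, 1*6)) + 175 = (113 - 1*1*6*(-17)²) + 175 = (113 - 1*6*289) + 175 = (113 - 1734) + 175 = -1621 + 175 = -1446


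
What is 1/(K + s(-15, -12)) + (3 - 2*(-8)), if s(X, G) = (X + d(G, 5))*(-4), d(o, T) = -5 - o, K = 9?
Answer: 780/41 ≈ 19.024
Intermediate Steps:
s(X, G) = 20 - 4*X + 4*G (s(X, G) = (X + (-5 - G))*(-4) = (-5 + X - G)*(-4) = 20 - 4*X + 4*G)
1/(K + s(-15, -12)) + (3 - 2*(-8)) = 1/(9 + (20 - 4*(-15) + 4*(-12))) + (3 - 2*(-8)) = 1/(9 + (20 + 60 - 48)) + (3 + 16) = 1/(9 + 32) + 19 = 1/41 + 19 = 780/41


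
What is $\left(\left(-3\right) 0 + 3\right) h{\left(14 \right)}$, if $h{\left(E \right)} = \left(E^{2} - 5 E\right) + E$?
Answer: $420$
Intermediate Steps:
$h{\left(E \right)} = E^{2} - 4 E$
$\left(\left(-3\right) 0 + 3\right) h{\left(14 \right)} = \left(\left(-3\right) 0 + 3\right) 14 \left(-4 + 14\right) = \left(0 + 3\right) 14 \cdot 10 = 3 \cdot 140 = 420$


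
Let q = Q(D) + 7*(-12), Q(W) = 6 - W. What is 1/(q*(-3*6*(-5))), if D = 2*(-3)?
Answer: -1/6480 ≈ -0.00015432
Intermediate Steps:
D = -6
q = -72 (q = (6 - 1*(-6)) + 7*(-12) = (6 + 6) - 84 = 12 - 84 = -72)
1/(q*(-3*6*(-5))) = 1/(-72*(-3*6)*(-5)) = 1/(-(-1296)*(-5)) = 1/(-72*90) = 1/(-6480) = -1/6480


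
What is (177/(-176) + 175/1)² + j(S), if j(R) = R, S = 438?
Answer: 951335617/30976 ≈ 30712.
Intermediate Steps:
(177/(-176) + 175/1)² + j(S) = (177/(-176) + 175/1)² + 438 = (177*(-1/176) + 175*1)² + 438 = (-177/176 + 175)² + 438 = (30623/176)² + 438 = 937768129/30976 + 438 = 951335617/30976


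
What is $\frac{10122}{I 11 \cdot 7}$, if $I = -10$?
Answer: $- \frac{723}{55} \approx -13.145$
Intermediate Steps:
$\frac{10122}{I 11 \cdot 7} = \frac{10122}{\left(-10\right) 11 \cdot 7} = \frac{10122}{\left(-110\right) 7} = \frac{10122}{-770} = 10122 \left(- \frac{1}{770}\right) = - \frac{723}{55}$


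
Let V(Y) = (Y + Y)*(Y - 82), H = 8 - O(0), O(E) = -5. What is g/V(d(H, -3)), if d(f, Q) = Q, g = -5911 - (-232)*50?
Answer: 5689/510 ≈ 11.155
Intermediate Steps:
g = 5689 (g = -5911 - 1*(-11600) = -5911 + 11600 = 5689)
H = 13 (H = 8 - 1*(-5) = 8 + 5 = 13)
V(Y) = 2*Y*(-82 + Y) (V(Y) = (2*Y)*(-82 + Y) = 2*Y*(-82 + Y))
g/V(d(H, -3)) = 5689/((2*(-3)*(-82 - 3))) = 5689/((2*(-3)*(-85))) = 5689/510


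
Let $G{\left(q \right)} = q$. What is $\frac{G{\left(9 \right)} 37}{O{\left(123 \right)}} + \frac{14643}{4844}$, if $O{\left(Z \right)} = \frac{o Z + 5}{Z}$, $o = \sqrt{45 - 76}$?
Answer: $\frac{1964986353}{567988064} - \frac{5037957 i \sqrt{31}}{469024} \approx 3.4596 - 59.805 i$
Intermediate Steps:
$o = i \sqrt{31}$ ($o = \sqrt{-31} = i \sqrt{31} \approx 5.5678 i$)
$O{\left(Z \right)} = \frac{5 + i Z \sqrt{31}}{Z}$ ($O{\left(Z \right)} = \frac{i \sqrt{31} Z + 5}{Z} = \frac{i Z \sqrt{31} + 5}{Z} = \frac{5 + i Z \sqrt{31}}{Z}$)
$\frac{G{\left(9 \right)} 37}{O{\left(123 \right)}} + \frac{14643}{4844} = \frac{9 \cdot 37}{\frac{5}{123} + i \sqrt{31}} + \frac{14643}{4844} = \frac{333}{5 \cdot \frac{1}{123} + i \sqrt{31}} + 14643 \cdot \frac{1}{4844} = \frac{333}{\frac{5}{123} + i \sqrt{31}} + \frac{14643}{4844} = \frac{14643}{4844} + \frac{333}{\frac{5}{123} + i \sqrt{31}}$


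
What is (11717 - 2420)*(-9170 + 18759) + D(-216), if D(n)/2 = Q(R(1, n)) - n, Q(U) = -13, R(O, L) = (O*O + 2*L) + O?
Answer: 89149339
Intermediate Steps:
R(O, L) = O + O² + 2*L (R(O, L) = (O² + 2*L) + O = O + O² + 2*L)
D(n) = -26 - 2*n (D(n) = 2*(-13 - n) = -26 - 2*n)
(11717 - 2420)*(-9170 + 18759) + D(-216) = (11717 - 2420)*(-9170 + 18759) + (-26 - 2*(-216)) = 9297*9589 + (-26 + 432) = 89148933 + 406 = 89149339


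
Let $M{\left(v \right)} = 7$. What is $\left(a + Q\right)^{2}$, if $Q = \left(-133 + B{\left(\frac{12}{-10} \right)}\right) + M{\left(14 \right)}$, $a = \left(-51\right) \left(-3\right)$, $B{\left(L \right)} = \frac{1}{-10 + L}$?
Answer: $\frac{2271049}{3136} \approx 724.19$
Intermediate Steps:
$a = 153$
$Q = - \frac{7061}{56}$ ($Q = \left(-133 + \frac{1}{-10 + \frac{12}{-10}}\right) + 7 = \left(-133 + \frac{1}{-10 + 12 \left(- \frac{1}{10}\right)}\right) + 7 = \left(-133 + \frac{1}{-10 - \frac{6}{5}}\right) + 7 = \left(-133 + \frac{1}{- \frac{56}{5}}\right) + 7 = \left(-133 - \frac{5}{56}\right) + 7 = - \frac{7453}{56} + 7 = - \frac{7061}{56} \approx -126.09$)
$\left(a + Q\right)^{2} = \left(153 - \frac{7061}{56}\right)^{2} = \left(\frac{1507}{56}\right)^{2} = \frac{2271049}{3136}$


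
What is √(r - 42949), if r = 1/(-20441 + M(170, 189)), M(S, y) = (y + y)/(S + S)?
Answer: I*√518570650250139759/3474781 ≈ 207.24*I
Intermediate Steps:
M(S, y) = y/S (M(S, y) = (2*y)/((2*S)) = (2*y)*(1/(2*S)) = y/S)
r = -170/3474781 (r = 1/(-20441 + 189/170) = 1/(-3474781/170) = -170/3474781 ≈ -4.8924e-5)
√(r - 42949) = √(-170/3474781 - 42949) = √(-149238369339/3474781) = I*√518570650250139759/3474781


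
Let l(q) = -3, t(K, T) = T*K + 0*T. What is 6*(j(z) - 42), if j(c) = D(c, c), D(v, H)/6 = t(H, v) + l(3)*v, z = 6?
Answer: 396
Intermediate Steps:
t(K, T) = K*T (t(K, T) = K*T + 0 = K*T)
D(v, H) = -18*v + 6*H*v (D(v, H) = 6*(H*v - 3*v) = 6*(-3*v + H*v) = -18*v + 6*H*v)
j(c) = 6*c*(-3 + c)
6*(j(z) - 42) = 6*(6*6*(-3 + 6) - 42) = 6*(6*6*3 - 42) = 6*(108 - 42) = 6*66 = 396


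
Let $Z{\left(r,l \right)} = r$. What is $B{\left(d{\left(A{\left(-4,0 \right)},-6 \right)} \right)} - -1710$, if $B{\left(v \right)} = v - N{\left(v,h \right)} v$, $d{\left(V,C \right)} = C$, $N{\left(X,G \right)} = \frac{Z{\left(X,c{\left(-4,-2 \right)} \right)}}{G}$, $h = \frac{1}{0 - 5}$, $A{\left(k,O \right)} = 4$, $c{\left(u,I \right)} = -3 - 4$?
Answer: $1884$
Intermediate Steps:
$c{\left(u,I \right)} = -7$
$h = - \frac{1}{5}$ ($h = \frac{1}{-5} = - \frac{1}{5} \approx -0.2$)
$N{\left(X,G \right)} = \frac{X}{G}$
$B{\left(v \right)} = v + 5 v^{2}$ ($B{\left(v \right)} = v - \frac{v}{- \frac{1}{5}} v = v - v \left(-5\right) v = v - - 5 v v = v - - 5 v^{2} = v + 5 v^{2}$)
$B{\left(d{\left(A{\left(-4,0 \right)},-6 \right)} \right)} - -1710 = - 6 \left(1 + 5 \left(-6\right)\right) - -1710 = - 6 \left(1 - 30\right) + 1710 = \left(-6\right) \left(-29\right) + 1710 = 174 + 1710 = 1884$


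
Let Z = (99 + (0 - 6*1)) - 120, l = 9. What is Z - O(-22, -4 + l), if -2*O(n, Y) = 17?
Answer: -37/2 ≈ -18.500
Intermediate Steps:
O(n, Y) = -17/2 (O(n, Y) = -½*17 = -17/2)
Z = -27 (Z = (99 + (0 - 6)) - 120 = (99 - 6) - 120 = 93 - 120 = -27)
Z - O(-22, -4 + l) = -27 - 1*(-17/2) = -27 + 17/2 = -37/2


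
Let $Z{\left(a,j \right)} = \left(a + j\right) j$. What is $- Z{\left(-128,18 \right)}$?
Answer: $1980$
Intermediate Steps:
$Z{\left(a,j \right)} = j \left(a + j\right)$
$- Z{\left(-128,18 \right)} = - 18 \left(-128 + 18\right) = - 18 \left(-110\right) = \left(-1\right) \left(-1980\right) = 1980$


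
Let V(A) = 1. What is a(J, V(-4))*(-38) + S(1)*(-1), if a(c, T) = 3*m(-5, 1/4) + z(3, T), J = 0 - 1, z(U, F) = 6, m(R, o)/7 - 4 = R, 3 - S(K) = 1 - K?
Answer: 567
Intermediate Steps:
S(K) = 2 + K (S(K) = 3 - (1 - K) = 3 + (-1 + K) = 2 + K)
m(R, o) = 28 + 7*R
J = -1
a(c, T) = -15 (a(c, T) = 3*(28 + 7*(-5)) + 6 = 3*(28 - 35) + 6 = 3*(-7) + 6 = -21 + 6 = -15)
a(J, V(-4))*(-38) + S(1)*(-1) = -15*(-38) + (2 + 1)*(-1) = 570 + 3*(-1) = 570 - 3 = 567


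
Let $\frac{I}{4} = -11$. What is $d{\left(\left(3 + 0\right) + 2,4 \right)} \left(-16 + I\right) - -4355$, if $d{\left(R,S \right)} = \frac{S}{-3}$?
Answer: $4435$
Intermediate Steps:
$d{\left(R,S \right)} = - \frac{S}{3}$ ($d{\left(R,S \right)} = S \left(- \frac{1}{3}\right) = - \frac{S}{3}$)
$I = -44$ ($I = 4 \left(-11\right) = -44$)
$d{\left(\left(3 + 0\right) + 2,4 \right)} \left(-16 + I\right) - -4355 = \left(- \frac{1}{3}\right) 4 \left(-16 - 44\right) - -4355 = \left(- \frac{4}{3}\right) \left(-60\right) + 4355 = 80 + 4355 = 4435$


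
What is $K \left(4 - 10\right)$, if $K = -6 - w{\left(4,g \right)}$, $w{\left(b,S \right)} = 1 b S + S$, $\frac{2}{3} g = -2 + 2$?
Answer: $36$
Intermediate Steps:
$g = 0$ ($g = \frac{3 \left(-2 + 2\right)}{2} = \frac{3}{2} \cdot 0 = 0$)
$w{\left(b,S \right)} = S + S b$ ($w{\left(b,S \right)} = b S + S = S b + S = S + S b$)
$K = -6$ ($K = -6 - 0 \left(1 + 4\right) = -6 - 0 \cdot 5 = -6 - 0 = -6 + 0 = -6$)
$K \left(4 - 10\right) = - 6 \left(4 - 10\right) = \left(-6\right) \left(-6\right) = 36$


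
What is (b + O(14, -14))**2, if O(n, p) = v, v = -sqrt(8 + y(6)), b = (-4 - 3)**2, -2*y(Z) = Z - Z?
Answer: 2409 - 196*sqrt(2) ≈ 2131.8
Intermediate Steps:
y(Z) = 0 (y(Z) = -(Z - Z)/2 = -1/2*0 = 0)
b = 49 (b = (-7)**2 = 49)
v = -2*sqrt(2) (v = -sqrt(8 + 0) = -sqrt(8) = -2*sqrt(2) ≈ -2.8284)
O(n, p) = -2*sqrt(2)
(b + O(14, -14))**2 = (49 - 2*sqrt(2))**2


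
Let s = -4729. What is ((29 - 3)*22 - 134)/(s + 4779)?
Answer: 219/25 ≈ 8.7600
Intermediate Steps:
((29 - 3)*22 - 134)/(s + 4779) = ((29 - 3)*22 - 134)/(-4729 + 4779) = (26*22 - 134)/50 = (572 - 134)*(1/50) = 438*(1/50) = 219/25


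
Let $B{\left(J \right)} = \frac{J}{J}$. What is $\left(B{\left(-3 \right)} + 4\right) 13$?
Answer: $65$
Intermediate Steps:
$B{\left(J \right)} = 1$
$\left(B{\left(-3 \right)} + 4\right) 13 = \left(1 + 4\right) 13 = 5 \cdot 13 = 65$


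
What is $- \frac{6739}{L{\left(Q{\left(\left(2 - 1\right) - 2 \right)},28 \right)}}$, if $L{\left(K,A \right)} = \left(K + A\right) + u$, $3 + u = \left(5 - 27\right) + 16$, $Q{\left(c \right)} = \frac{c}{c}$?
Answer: $- \frac{6739}{20} \approx -336.95$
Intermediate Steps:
$Q{\left(c \right)} = 1$
$u = -9$ ($u = -3 + \left(\left(5 - 27\right) + 16\right) = -3 + \left(-22 + 16\right) = -3 - 6 = -9$)
$L{\left(K,A \right)} = -9 + A + K$ ($L{\left(K,A \right)} = \left(K + A\right) - 9 = \left(A + K\right) - 9 = -9 + A + K$)
$- \frac{6739}{L{\left(Q{\left(\left(2 - 1\right) - 2 \right)},28 \right)}} = - \frac{6739}{-9 + 28 + 1} = - \frac{6739}{20}$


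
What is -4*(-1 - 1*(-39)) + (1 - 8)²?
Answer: -103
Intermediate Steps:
-4*(-1 - 1*(-39)) + (1 - 8)² = -4*(-1 + 39) + (-7)² = -4*38 + 49 = -152 + 49 = -103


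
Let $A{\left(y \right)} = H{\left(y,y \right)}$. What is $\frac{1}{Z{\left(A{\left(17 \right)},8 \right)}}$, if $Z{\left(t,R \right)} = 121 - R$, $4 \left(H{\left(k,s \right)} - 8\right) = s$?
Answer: $\frac{1}{113} \approx 0.0088496$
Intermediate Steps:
$H{\left(k,s \right)} = 8 + \frac{s}{4}$
$A{\left(y \right)} = 8 + \frac{y}{4}$
$\frac{1}{Z{\left(A{\left(17 \right)},8 \right)}} = \frac{1}{121 - 8} = \frac{1}{113}$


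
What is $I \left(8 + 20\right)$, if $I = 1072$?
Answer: $30016$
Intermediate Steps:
$I \left(8 + 20\right) = 1072 \left(8 + 20\right) = 1072 \cdot 28 = 30016$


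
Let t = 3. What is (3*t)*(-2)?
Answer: -18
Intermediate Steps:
(3*t)*(-2) = (3*3)*(-2) = 9*(-2) = -18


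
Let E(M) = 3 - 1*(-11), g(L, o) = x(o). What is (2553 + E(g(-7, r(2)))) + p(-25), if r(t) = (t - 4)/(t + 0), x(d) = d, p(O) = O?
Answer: 2542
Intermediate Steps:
r(t) = (-4 + t)/t
g(L, o) = o
E(M) = 14 (E(M) = 3 + 11 = 14)
(2553 + E(g(-7, r(2)))) + p(-25) = (2553 + 14) - 25 = 2567 - 25 = 2542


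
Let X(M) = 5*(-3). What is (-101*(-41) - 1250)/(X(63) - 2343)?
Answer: -2891/2358 ≈ -1.2260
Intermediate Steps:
X(M) = -15
(-101*(-41) - 1250)/(X(63) - 2343) = (-101*(-41) - 1250)/(-15 - 2343) = (4141 - 1250)/(-2358) = 2891*(-1/2358) = -2891/2358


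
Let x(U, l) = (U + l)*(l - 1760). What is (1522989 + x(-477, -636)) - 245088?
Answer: 3944649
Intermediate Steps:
x(U, l) = (-1760 + l)*(U + l) (x(U, l) = (U + l)*(-1760 + l) = (-1760 + l)*(U + l))
(1522989 + x(-477, -636)) - 245088 = (1522989 + ((-636)² - 1760*(-477) - 1760*(-636) - 477*(-636))) - 245088 = (1522989 + (404496 + 839520 + 1119360 + 303372)) - 245088 = (1522989 + 2666748) - 245088 = 4189737 - 245088 = 3944649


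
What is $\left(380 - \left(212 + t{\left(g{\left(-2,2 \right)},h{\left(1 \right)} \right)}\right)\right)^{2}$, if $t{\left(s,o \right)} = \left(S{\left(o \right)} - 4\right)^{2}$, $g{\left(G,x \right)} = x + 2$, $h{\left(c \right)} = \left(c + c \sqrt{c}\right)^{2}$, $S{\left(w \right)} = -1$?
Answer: $20449$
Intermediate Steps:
$h{\left(c \right)} = \left(c + c^{\frac{3}{2}}\right)^{2}$
$g{\left(G,x \right)} = 2 + x$
$t{\left(s,o \right)} = 25$ ($t{\left(s,o \right)} = \left(-1 - 4\right)^{2} = \left(-5\right)^{2} = 25$)
$\left(380 - \left(212 + t{\left(g{\left(-2,2 \right)},h{\left(1 \right)} \right)}\right)\right)^{2} = \left(380 - 237\right)^{2} = 143^{2} = 20449$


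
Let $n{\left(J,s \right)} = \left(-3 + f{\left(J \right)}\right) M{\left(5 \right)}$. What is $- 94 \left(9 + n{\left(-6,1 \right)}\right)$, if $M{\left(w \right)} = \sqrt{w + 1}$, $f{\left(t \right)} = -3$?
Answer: $-846 + 564 \sqrt{6} \approx 535.51$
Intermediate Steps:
$M{\left(w \right)} = \sqrt{1 + w}$
$n{\left(J,s \right)} = - 6 \sqrt{6}$ ($n{\left(J,s \right)} = \left(-3 - 3\right) \sqrt{1 + 5} = - 6 \sqrt{6}$)
$- 94 \left(9 + n{\left(-6,1 \right)}\right) = - 94 \left(9 - 6 \sqrt{6}\right) = -846 + 564 \sqrt{6}$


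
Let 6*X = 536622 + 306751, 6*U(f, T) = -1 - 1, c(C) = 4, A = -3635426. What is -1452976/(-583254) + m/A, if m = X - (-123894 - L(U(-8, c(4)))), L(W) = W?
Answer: 732563115023/302910965172 ≈ 2.4184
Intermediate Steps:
U(f, T) = -1/3 (U(f, T) = (-1 - 1)/6 = (1/6)*(-2) = -1/3)
X = 843373/6 (X = (536622 + 306751)/6 = (1/6)*843373 = 843373/6 ≈ 1.4056e+5)
m = 1586735/6 (m = 843373/6 - (-123894 - 1*(-1/3)) = 843373/6 - (-123894 + 1/3) = 843373/6 - 1*(-371681/3) = 843373/6 + 371681/3 = 1586735/6 ≈ 2.6446e+5)
-1452976/(-583254) + m/A = -1452976/(-583254) + (1586735/6)/(-3635426) = -1452976*(-1/583254) + (1586735/6)*(-1/3635426) = 103784/41661 - 1586735/21812556 = 732563115023/302910965172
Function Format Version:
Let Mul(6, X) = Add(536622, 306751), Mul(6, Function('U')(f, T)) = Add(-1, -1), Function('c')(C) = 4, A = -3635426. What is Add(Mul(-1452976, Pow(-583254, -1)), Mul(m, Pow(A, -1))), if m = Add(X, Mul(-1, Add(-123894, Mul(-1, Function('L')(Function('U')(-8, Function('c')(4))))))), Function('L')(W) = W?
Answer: Rational(732563115023, 302910965172) ≈ 2.4184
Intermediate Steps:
Function('U')(f, T) = Rational(-1, 3) (Function('U')(f, T) = Mul(Rational(1, 6), Add(-1, -1)) = Mul(Rational(1, 6), -2) = Rational(-1, 3))
X = Rational(843373, 6) (X = Mul(Rational(1, 6), Add(536622, 306751)) = Mul(Rational(1, 6), 843373) = Rational(843373, 6) ≈ 1.4056e+5)
m = Rational(1586735, 6) (m = Add(Rational(843373, 6), Mul(-1, Add(-123894, Mul(-1, Rational(-1, 3))))) = Add(Rational(843373, 6), Mul(-1, Add(-123894, Rational(1, 3)))) = Add(Rational(843373, 6), Mul(-1, Rational(-371681, 3))) = Add(Rational(843373, 6), Rational(371681, 3)) = Rational(1586735, 6) ≈ 2.6446e+5)
Add(Mul(-1452976, Pow(-583254, -1)), Mul(m, Pow(A, -1))) = Add(Mul(-1452976, Pow(-583254, -1)), Mul(Rational(1586735, 6), Pow(-3635426, -1))) = Add(Mul(-1452976, Rational(-1, 583254)), Mul(Rational(1586735, 6), Rational(-1, 3635426))) = Add(Rational(103784, 41661), Rational(-1586735, 21812556)) = Rational(732563115023, 302910965172)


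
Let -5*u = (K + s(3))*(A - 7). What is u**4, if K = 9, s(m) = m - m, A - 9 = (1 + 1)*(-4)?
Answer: 8503056/625 ≈ 13605.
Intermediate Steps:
A = 1 (A = 9 + (1 + 1)*(-4) = 9 + 2*(-4) = 9 - 8 = 1)
s(m) = 0
u = 54/5 (u = -(9 + 0)*(1 - 7)/5 = -9*(-6)/5 = -1/5*(-54) = 54/5 ≈ 10.800)
u**4 = (54/5)**4 = 8503056/625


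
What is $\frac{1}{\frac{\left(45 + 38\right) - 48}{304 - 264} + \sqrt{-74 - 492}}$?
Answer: $\frac{56}{36273} - \frac{64 i \sqrt{566}}{36273} \approx 0.0015438 - 0.041976 i$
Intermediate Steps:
$\frac{1}{\frac{\left(45 + 38\right) - 48}{304 - 264} + \sqrt{-74 - 492}} = \frac{1}{\frac{83 - 48}{40} + \sqrt{-566}} = \frac{1}{35 \cdot \frac{1}{40} + i \sqrt{566}} = \frac{1}{\frac{7}{8} + i \sqrt{566}}$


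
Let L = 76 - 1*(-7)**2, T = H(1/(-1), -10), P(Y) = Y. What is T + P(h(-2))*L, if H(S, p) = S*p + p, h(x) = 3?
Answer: 81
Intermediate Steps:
H(S, p) = p + S*p
T = 0 (T = -10*(1 + 1/(-1)) = -10*(1 + 1*(-1)) = -10*(1 - 1) = -10*0 = 0)
L = 27 (L = 76 - 1*49 = 76 - 49 = 27)
T + P(h(-2))*L = 0 + 3*27 = 0 + 81 = 81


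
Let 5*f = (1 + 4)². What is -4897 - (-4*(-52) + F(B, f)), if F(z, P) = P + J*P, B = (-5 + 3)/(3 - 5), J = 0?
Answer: -5110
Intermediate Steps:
f = 5 (f = (1 + 4)²/5 = (⅕)*5² = (⅕)*25 = 5)
B = 1 (B = -2/(-2) = -2*(-½) = 1)
F(z, P) = P (F(z, P) = P + 0*P = P + 0 = P)
-4897 - (-4*(-52) + F(B, f)) = -4897 - (-4*(-52) + 5) = -4897 - (208 + 5) = -4897 - 1*213 = -4897 - 213 = -5110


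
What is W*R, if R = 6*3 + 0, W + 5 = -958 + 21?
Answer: -16956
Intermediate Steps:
W = -942 (W = -5 + (-958 + 21) = -5 - 937 = -942)
R = 18 (R = 18 + 0 = 18)
W*R = -942*18 = -16956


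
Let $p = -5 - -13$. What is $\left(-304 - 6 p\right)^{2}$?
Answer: $123904$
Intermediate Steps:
$p = 8$ ($p = -5 + 13 = 8$)
$\left(-304 - 6 p\right)^{2} = \left(-304 - 48\right)^{2} = \left(-352\right)^{2} = 123904$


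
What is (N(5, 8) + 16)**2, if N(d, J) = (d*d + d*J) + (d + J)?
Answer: 8836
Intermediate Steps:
N(d, J) = J + d + d**2 + J*d (N(d, J) = (d**2 + J*d) + (J + d) = J + d + d**2 + J*d)
(N(5, 8) + 16)**2 = ((8 + 5 + 5**2 + 8*5) + 16)**2 = ((8 + 5 + 25 + 40) + 16)**2 = (78 + 16)**2 = 94**2 = 8836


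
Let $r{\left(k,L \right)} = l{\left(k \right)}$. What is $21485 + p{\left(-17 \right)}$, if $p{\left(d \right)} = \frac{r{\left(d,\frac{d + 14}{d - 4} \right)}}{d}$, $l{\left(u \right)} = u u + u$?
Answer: $21469$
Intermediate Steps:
$l{\left(u \right)} = u + u^{2}$ ($l{\left(u \right)} = u^{2} + u = u + u^{2}$)
$r{\left(k,L \right)} = k \left(1 + k\right)$
$p{\left(d \right)} = 1 + d$ ($p{\left(d \right)} = \frac{d \left(1 + d\right)}{d} = 1 + d$)
$21485 + p{\left(-17 \right)} = 21485 + \left(1 - 17\right) = 21485 - 16 = 21469$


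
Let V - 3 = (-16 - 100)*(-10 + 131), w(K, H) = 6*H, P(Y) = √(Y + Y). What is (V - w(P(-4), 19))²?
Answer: 200137609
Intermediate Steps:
P(Y) = √2*√Y (P(Y) = √(2*Y) = √2*√Y)
V = -14033 (V = 3 + (-16 - 100)*(-10 + 131) = 3 - 116*121 = 3 - 14036 = -14033)
(V - w(P(-4), 19))² = (-14033 - 6*19)² = (-14033 - 1*114)² = (-14033 - 114)² = (-14147)² = 200137609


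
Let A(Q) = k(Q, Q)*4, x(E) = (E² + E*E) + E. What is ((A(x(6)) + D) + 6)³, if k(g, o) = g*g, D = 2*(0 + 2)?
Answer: 14430548973736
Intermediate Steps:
D = 4 (D = 2*2 = 4)
x(E) = E + 2*E² (x(E) = (E² + E²) + E = 2*E² + E = E + 2*E²)
k(g, o) = g²
A(Q) = 4*Q² (A(Q) = Q²*4 = 4*Q²)
((A(x(6)) + D) + 6)³ = ((4*(6*(1 + 2*6))² + 4) + 6)³ = ((4*(6*(1 + 12))² + 4) + 6)³ = ((4*(6*13)² + 4) + 6)³ = ((4*78² + 4) + 6)³ = ((4*6084 + 4) + 6)³ = ((24336 + 4) + 6)³ = (24340 + 6)³ = 24346³ = 14430548973736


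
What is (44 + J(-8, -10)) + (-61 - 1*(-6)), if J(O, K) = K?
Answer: -21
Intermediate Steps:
(44 + J(-8, -10)) + (-61 - 1*(-6)) = (44 - 10) + (-61 - 1*(-6)) = 34 + (-61 + 6) = 34 - 55 = -21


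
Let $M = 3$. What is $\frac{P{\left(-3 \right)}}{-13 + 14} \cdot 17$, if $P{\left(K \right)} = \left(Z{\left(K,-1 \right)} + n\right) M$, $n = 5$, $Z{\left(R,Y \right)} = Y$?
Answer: $204$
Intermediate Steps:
$P{\left(K \right)} = 12$ ($P{\left(K \right)} = \left(-1 + 5\right) 3 = 4 \cdot 3 = 12$)
$\frac{P{\left(-3 \right)}}{-13 + 14} \cdot 17 = \frac{1}{-13 + 14} \cdot 12 \cdot 17 = 1^{-1} \cdot 12 \cdot 17 = 1 \cdot 12 \cdot 17 = 12 \cdot 17 = 204$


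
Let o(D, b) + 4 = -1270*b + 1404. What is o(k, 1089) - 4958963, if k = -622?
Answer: -6340593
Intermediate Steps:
o(D, b) = 1400 - 1270*b (o(D, b) = -4 + (-1270*b + 1404) = -4 + (1404 - 1270*b) = 1400 - 1270*b)
o(k, 1089) - 4958963 = (1400 - 1270*1089) - 4958963 = (1400 - 1383030) - 4958963 = -1381630 - 4958963 = -6340593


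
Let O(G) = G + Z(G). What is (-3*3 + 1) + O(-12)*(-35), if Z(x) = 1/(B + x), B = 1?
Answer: 4567/11 ≈ 415.18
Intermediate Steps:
Z(x) = 1/(1 + x)
O(G) = G + 1/(1 + G)
(-3*3 + 1) + O(-12)*(-35) = (-3*3 + 1) + ((1 - 12*(1 - 12))/(1 - 12))*(-35) = (-9 + 1) + ((1 - 12*(-11))/(-11))*(-35) = -8 - (1 + 132)/11*(-35) = -8 - 1/11*133*(-35) = -8 - 133/11*(-35) = -8 + 4655/11 = 4567/11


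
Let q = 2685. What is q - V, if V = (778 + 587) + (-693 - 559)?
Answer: 2572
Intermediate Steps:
V = 113 (V = 1365 - 1252 = 113)
q - V = 2685 - 1*113 = 2685 - 113 = 2572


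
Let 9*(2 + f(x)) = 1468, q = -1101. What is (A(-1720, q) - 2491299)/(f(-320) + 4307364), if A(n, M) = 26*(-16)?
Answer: -22425435/38767726 ≈ -0.57846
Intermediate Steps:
A(n, M) = -416
f(x) = 1450/9 (f(x) = -2 + (⅑)*1468 = -2 + 1468/9 = 1450/9)
(A(-1720, q) - 2491299)/(f(-320) + 4307364) = (-416 - 2491299)/(1450/9 + 4307364) = -2491715/38767726/9 = -2491715*9/38767726 = -22425435/38767726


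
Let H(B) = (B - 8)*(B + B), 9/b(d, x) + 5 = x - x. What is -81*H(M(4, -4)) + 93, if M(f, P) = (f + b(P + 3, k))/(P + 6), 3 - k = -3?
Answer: 66129/50 ≈ 1322.6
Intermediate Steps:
k = 6 (k = 3 - 1*(-3) = 3 + 3 = 6)
b(d, x) = -9/5 (b(d, x) = 9/(-5 + (x - x)) = 9/(-5 + 0) = 9/(-5) = 9*(-1/5) = -9/5)
M(f, P) = (-9/5 + f)/(6 + P) (M(f, P) = (f - 9/5)/(P + 6) = (-9/5 + f)/(6 + P))
H(B) = 2*B*(-8 + B) (H(B) = (-8 + B)*(2*B) = 2*B*(-8 + B))
-81*H(M(4, -4)) + 93 = -162*(-9/5 + 4)/(6 - 4)*(-8 + (-9/5 + 4)/(6 - 4)) + 93 = -162*(11/5)/2*(-8 + (11/5)/2) + 93 = -162*(1/2)*(11/5)*(-8 + (1/2)*(11/5)) + 93 = -162*11*(-8 + 11/10)/10 + 93 = -162*11*(-69)/(10*10) + 93 = -81*(-759/50) + 93 = 61479/50 + 93 = 66129/50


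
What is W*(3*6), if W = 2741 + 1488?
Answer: 76122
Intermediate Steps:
W = 4229
W*(3*6) = 4229*(3*6) = 4229*18 = 76122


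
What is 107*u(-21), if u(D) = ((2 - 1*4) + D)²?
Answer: 56603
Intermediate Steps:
u(D) = (-2 + D)² (u(D) = ((2 - 4) + D)² = (-2 + D)²)
107*u(-21) = 107*(-2 - 21)² = 107*(-23)² = 107*529 = 56603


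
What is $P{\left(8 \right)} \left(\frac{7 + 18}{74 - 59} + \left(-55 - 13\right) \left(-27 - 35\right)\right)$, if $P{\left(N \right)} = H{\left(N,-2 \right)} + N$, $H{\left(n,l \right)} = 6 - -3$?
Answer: $\frac{215101}{3} \approx 71700.0$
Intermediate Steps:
$H{\left(n,l \right)} = 9$ ($H{\left(n,l \right)} = 6 + 3 = 9$)
$P{\left(N \right)} = 9 + N$
$P{\left(8 \right)} \left(\frac{7 + 18}{74 - 59} + \left(-55 - 13\right) \left(-27 - 35\right)\right) = \left(9 + 8\right) \left(\frac{7 + 18}{74 - 59} + \left(-55 - 13\right) \left(-27 - 35\right)\right) = 17 \left(\frac{25}{15} - -4216\right) = 17 \left(25 \cdot \frac{1}{15} + 4216\right) = 17 \left(\frac{5}{3} + 4216\right) = 17 \cdot \frac{12653}{3} = \frac{215101}{3}$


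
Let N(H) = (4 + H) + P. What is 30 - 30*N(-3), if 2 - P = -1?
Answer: -90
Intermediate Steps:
P = 3 (P = 2 - 1*(-1) = 2 + 1 = 3)
N(H) = 7 + H (N(H) = (4 + H) + 3 = 7 + H)
30 - 30*N(-3) = 30 - 30*(7 - 3) = 30 - 30*4 = 30 - 120 = -90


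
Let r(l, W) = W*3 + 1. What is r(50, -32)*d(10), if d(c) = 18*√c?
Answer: -1710*√10 ≈ -5407.5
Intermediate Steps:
r(l, W) = 1 + 3*W (r(l, W) = 3*W + 1 = 1 + 3*W)
r(50, -32)*d(10) = (1 + 3*(-32))*(18*√10) = (1 - 96)*(18*√10) = -1710*√10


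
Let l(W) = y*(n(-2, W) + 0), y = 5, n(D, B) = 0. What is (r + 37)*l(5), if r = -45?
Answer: 0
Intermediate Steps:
l(W) = 0 (l(W) = 5*(0 + 0) = 5*0 = 0)
(r + 37)*l(5) = (-45 + 37)*0 = -8*0 = 0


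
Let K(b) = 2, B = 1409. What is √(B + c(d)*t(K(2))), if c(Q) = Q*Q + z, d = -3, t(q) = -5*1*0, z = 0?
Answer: √1409 ≈ 37.537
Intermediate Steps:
t(q) = 0 (t(q) = -5*0 = 0)
c(Q) = Q² (c(Q) = Q*Q + 0 = Q² + 0 = Q²)
√(B + c(d)*t(K(2))) = √(1409 + (-3)²*0) = √(1409 + 9*0) = √(1409 + 0) = √1409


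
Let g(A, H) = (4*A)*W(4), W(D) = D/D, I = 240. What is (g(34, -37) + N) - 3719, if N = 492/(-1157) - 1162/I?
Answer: -498194977/138840 ≈ -3588.3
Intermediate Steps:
N = -731257/138840 (N = 492/(-1157) - 1162/240 = 492*(-1/1157) - 1162*1/240 = -492/1157 - 581/120 = -731257/138840 ≈ -5.2669)
W(D) = 1
g(A, H) = 4*A (g(A, H) = (4*A)*1 = 4*A)
(g(34, -37) + N) - 3719 = (4*34 - 731257/138840) - 3719 = (136 - 731257/138840) - 3719 = 18150983/138840 - 3719 = -498194977/138840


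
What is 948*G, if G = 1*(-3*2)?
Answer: -5688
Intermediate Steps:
G = -6 (G = 1*(-6) = -6)
948*G = 948*(-6) = -5688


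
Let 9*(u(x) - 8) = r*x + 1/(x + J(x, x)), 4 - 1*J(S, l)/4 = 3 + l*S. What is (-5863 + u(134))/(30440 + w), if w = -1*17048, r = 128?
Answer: -849311833/2880056736 ≈ -0.29489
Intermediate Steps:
w = -17048
J(S, l) = 4 - 4*S*l (J(S, l) = 16 - 4*(3 + l*S) = 16 - 4*(3 + S*l) = 16 + (-12 - 4*S*l) = 4 - 4*S*l)
u(x) = 8 + 1/(9*(4 + x - 4*x**2)) + 128*x/9 (u(x) = 8 + (128*x + 1/(x + (4 - 4*x*x)))/9 = 8 + (128*x + 1/(x + (4 - 4*x**2)))/9 = 8 + (128*x + 1/(4 + x - 4*x**2))/9 = 8 + (1/(4 + x - 4*x**2) + 128*x)/9 = 8 + (1/(9*(4 + x - 4*x**2)) + 128*x/9) = 8 + 1/(9*(4 + x - 4*x**2)) + 128*x/9)
(-5863 + u(134))/(30440 + w) = (-5863 + (-289 - 584*134 + 160*134**2 + 512*134**3)/(9*(-4 - 1*134 + 4*134**2)))/(30440 - 17048) = (-5863 + (-289 - 78256 + 160*17956 + 512*2406104)/(9*(-4 - 134 + 4*17956)))/13392 = (-5863 + (-289 - 78256 + 2872960 + 1231925248)/(9*(-4 - 134 + 71824)))*(1/13392) = (-5863 + (1/9)*1234719663/71686)*(1/13392) = (-5863 + (1/9)*(1/71686)*1234719663)*(1/13392) = (-5863 + 411573221/215058)*(1/13392) = -849311833/215058*1/13392 = -849311833/2880056736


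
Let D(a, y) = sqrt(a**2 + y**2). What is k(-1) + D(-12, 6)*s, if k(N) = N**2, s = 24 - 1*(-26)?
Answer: 1 + 300*sqrt(5) ≈ 671.82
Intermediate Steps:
s = 50 (s = 24 + 26 = 50)
k(-1) + D(-12, 6)*s = (-1)**2 + sqrt((-12)**2 + 6**2)*50 = 1 + sqrt(144 + 36)*50 = 1 + sqrt(180)*50 = 1 + (6*sqrt(5))*50 = 1 + 300*sqrt(5)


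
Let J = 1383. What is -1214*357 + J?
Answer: -432015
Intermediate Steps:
-1214*357 + J = -1214*357 + 1383 = -433398 + 1383 = -432015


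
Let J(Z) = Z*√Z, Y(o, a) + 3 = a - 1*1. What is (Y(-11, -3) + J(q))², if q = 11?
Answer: 1380 - 154*√11 ≈ 869.24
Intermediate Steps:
Y(o, a) = -4 + a (Y(o, a) = -3 + (a - 1*1) = -3 + (a - 1) = -3 + (-1 + a) = -4 + a)
J(Z) = Z^(3/2)
(Y(-11, -3) + J(q))² = ((-4 - 3) + 11^(3/2))² = (-7 + 11*√11)²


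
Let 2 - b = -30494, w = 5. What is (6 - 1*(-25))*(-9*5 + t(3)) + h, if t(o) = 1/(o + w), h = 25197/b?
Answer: -42398551/30496 ≈ -1390.3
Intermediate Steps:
b = 30496 (b = 2 - 1*(-30494) = 2 + 30494 = 30496)
h = 25197/30496 ≈ 0.82624
t(o) = 1/(5 + o) (t(o) = 1/(o + 5) = 1/(5 + o))
(6 - 1*(-25))*(-9*5 + t(3)) + h = (6 - 1*(-25))*(-9*5 + 1/(5 + 3)) + 25197/30496 = (6 + 25)*(-45 + 1/8) + 25197/30496 = 31*(-45 + ⅛) + 25197/30496 = 31*(-359/8) + 25197/30496 = -11129/8 + 25197/30496 = -42398551/30496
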